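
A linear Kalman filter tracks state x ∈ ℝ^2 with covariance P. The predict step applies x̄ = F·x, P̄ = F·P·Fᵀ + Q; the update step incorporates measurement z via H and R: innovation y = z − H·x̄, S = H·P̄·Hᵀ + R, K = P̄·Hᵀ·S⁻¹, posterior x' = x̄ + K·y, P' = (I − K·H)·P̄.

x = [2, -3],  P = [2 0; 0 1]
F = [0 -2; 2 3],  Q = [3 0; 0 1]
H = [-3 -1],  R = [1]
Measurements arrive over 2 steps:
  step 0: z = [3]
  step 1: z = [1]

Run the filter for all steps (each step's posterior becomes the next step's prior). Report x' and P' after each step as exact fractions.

step 0: x̄ = F·x = [6, -5]
step 0: P̄ = F·P·Fᵀ + Q = [7 -6; -6 18]
step 0: y = z − H·x̄ = [16]
step 0: S = H·P̄·Hᵀ + R = [46]
step 0: K = P̄·Hᵀ·S⁻¹ = [-15/46; 0]
step 0: x' = x̄ + K·y = [18/23, -5]
step 0: P' = (I − K·H)·P̄ = [97/46 -6; -6 18]
step 1: x̄ = F·x = [10, -309/23]
step 1: P̄ = F·P·Fᵀ + Q = [75 -84; -84 2287/23]
step 1: y = z − H·x̄ = [404/23]
step 1: S = H·P̄·Hᵀ + R = [6243/23]
step 1: K = P̄·Hᵀ·S⁻¹ = [-1081/2081; 3509/6243]
step 1: x' = x̄ + K·y = [1822/2081, -22237/6243]
step 1: P' = (I − K·H)·P̄ = [3654/2081 -9881/2081; -9881/2081 85420/6243]

step 0: x' = [18/23, -5], P' = [97/46 -6; -6 18]
step 1: x' = [1822/2081, -22237/6243], P' = [3654/2081 -9881/2081; -9881/2081 85420/6243]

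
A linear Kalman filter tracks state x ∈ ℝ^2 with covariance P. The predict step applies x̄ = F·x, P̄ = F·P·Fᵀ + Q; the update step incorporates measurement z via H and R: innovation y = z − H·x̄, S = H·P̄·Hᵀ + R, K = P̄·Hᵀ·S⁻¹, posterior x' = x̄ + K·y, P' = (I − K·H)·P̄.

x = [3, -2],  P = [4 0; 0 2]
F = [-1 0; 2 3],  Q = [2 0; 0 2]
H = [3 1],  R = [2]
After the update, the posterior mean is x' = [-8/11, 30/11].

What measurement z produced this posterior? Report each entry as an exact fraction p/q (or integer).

z = [1]

x̄ = F·x = [-3, 0]
P̄ = F·P·Fᵀ + Q = [6 -8; -8 36]
S = H·P̄·Hᵀ + R = [44]
K = P̄·Hᵀ·S⁻¹ = [5/22; 3/11]
x' − x̄ = [25/11, 30/11] = K·y
y = (KᵀK)⁻¹·Kᵀ·(x' − x̄) = [10]
z = y + H·x̄ = [10] + [-9] = [1]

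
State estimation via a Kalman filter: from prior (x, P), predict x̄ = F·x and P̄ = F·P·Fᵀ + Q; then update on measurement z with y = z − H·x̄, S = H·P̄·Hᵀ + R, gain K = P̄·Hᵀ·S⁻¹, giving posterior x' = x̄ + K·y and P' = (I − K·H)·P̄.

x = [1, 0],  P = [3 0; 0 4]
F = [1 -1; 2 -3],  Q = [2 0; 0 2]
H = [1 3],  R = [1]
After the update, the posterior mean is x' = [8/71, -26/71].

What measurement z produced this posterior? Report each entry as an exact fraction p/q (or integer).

x̄ = F·x = [1, 2]
P̄ = F·P·Fᵀ + Q = [9 18; 18 50]
S = H·P̄·Hᵀ + R = [568]
K = P̄·Hᵀ·S⁻¹ = [63/568; 21/71]
x' − x̄ = [-63/71, -168/71] = K·y
y = (KᵀK)⁻¹·Kᵀ·(x' − x̄) = [-8]
z = y + H·x̄ = [-8] + [7] = [-1]

z = [-1]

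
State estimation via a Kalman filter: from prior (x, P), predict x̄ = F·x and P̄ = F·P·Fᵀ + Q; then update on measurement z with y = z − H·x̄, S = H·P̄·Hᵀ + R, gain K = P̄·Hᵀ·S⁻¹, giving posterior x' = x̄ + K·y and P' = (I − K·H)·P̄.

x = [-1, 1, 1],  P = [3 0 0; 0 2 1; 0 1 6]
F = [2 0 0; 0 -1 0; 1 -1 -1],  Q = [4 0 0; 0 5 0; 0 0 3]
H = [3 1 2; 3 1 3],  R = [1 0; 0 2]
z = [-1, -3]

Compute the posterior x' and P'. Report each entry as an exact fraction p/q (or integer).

x̄ = F·x = [-2, -1, -3]
P̄ = F·P·Fᵀ + Q = [16 0 6; 0 7 3; 6 3 16]
y = z − H·x̄ = [12, 13]
S = H·P̄·Hᵀ + R = [300 352; 352 423]
K = P̄·Hᵀ·S⁻¹ = [537/749 -330/749; -19/428 8/107; -267/428 73/107]
x' = x̄ + K·y = [656/749, -60/107, -173/107]
P' = (I − K·H)·P̄ = [1544/749 -243/107 -171/107; -243/107 2731/428 83/428; -171/107 83/428 851/428]

x' = [656/749, -60/107, -173/107]
P' = [1544/749 -243/107 -171/107; -243/107 2731/428 83/428; -171/107 83/428 851/428]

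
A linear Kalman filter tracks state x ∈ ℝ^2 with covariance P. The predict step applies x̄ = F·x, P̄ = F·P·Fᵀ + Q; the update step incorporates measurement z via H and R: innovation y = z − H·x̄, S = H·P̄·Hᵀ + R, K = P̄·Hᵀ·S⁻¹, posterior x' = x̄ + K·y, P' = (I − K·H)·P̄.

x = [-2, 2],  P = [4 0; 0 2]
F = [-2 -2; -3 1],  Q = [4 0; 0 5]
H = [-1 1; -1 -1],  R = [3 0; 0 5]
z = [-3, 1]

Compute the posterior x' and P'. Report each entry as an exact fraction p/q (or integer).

x' = [2360/3719, -5374/3719]
P' = [6852/3719 1908/3719; 1908/3719 7077/3719]

x̄ = F·x = [0, 8]
P̄ = F·P·Fᵀ + Q = [28 20; 20 43]
y = z − H·x̄ = [-11, 9]
S = H·P̄·Hᵀ + R = [34 -15; -15 116]
K = P̄·Hᵀ·S⁻¹ = [-1648/3719 -1752/3719; 1723/3719 -1797/3719]
x' = x̄ + K·y = [2360/3719, -5374/3719]
P' = (I − K·H)·P̄ = [6852/3719 1908/3719; 1908/3719 7077/3719]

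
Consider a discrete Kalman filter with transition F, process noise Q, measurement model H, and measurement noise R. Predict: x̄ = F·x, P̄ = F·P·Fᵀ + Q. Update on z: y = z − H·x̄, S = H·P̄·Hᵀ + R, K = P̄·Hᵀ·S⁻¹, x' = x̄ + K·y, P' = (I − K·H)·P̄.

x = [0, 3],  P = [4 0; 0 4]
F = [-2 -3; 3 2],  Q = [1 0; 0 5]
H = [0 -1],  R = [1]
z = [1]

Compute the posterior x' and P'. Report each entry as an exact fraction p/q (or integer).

x' = [-93/29, -51/58]
P' = [385/29 -24/29; -24/29 57/58]

x̄ = F·x = [-9, 6]
P̄ = F·P·Fᵀ + Q = [53 -48; -48 57]
y = z − H·x̄ = [7]
S = H·P̄·Hᵀ + R = [58]
K = P̄·Hᵀ·S⁻¹ = [24/29; -57/58]
x' = x̄ + K·y = [-93/29, -51/58]
P' = (I − K·H)·P̄ = [385/29 -24/29; -24/29 57/58]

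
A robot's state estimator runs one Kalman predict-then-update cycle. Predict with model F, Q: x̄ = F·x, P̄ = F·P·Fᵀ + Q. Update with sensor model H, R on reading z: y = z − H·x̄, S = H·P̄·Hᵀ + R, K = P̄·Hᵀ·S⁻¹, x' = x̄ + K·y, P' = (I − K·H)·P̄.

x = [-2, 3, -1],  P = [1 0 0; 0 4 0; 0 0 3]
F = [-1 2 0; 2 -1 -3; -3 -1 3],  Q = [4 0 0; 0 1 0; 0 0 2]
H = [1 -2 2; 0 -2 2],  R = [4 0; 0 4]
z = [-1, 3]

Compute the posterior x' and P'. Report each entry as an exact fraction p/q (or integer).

x' = [-2837/3964, 5763/7928, 5591/3964]
P' = [5683/991 -2845/1982 -2833/991; -2845/1982 10379/3964 5437/1982; -2833/991 5437/1982 3686/991]

x̄ = F·x = [8, -4, 0]
P̄ = F·P·Fᵀ + Q = [21 -10 -5; -10 36 -29; -5 -29 42]
y = z − H·x̄ = [-17, -5]
S = H·P̄·Hᵀ + R = [589 554; 554 548]
K = P̄·Hᵀ·S⁻¹ = [1431/1982 -2821/3964; -1175/3964 495/7928; -449/1982 1935/3964]
x' = x̄ + K·y = [-2837/3964, 5763/7928, 5591/3964]
P' = (I − K·H)·P̄ = [5683/991 -2845/1982 -2833/991; -2845/1982 10379/3964 5437/1982; -2833/991 5437/1982 3686/991]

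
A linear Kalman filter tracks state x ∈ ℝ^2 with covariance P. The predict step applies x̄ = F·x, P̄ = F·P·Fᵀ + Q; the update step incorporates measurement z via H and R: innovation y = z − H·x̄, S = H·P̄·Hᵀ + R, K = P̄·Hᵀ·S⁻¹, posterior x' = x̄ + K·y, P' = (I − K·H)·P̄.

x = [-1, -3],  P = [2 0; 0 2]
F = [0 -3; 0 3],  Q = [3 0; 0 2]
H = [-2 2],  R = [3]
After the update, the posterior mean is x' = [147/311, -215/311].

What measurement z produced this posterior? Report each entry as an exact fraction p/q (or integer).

z = [-2]

x̄ = F·x = [9, -9]
P̄ = F·P·Fᵀ + Q = [21 -18; -18 20]
S = H·P̄·Hᵀ + R = [311]
K = P̄·Hᵀ·S⁻¹ = [-78/311; 76/311]
x' − x̄ = [-2652/311, 2584/311] = K·y
y = (KᵀK)⁻¹·Kᵀ·(x' − x̄) = [34]
z = y + H·x̄ = [34] + [-36] = [-2]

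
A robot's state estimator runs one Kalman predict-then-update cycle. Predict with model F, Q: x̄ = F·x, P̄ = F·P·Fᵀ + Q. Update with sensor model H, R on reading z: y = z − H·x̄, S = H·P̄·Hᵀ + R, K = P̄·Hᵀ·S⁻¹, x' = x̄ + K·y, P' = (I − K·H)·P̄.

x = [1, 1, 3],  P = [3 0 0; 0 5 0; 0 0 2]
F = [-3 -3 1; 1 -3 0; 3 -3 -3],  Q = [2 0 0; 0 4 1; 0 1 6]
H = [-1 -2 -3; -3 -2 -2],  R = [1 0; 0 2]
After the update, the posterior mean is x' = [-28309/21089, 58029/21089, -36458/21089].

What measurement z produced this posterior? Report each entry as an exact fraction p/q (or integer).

x̄ = F·x = [-3, -2, -9]
P̄ = F·P·Fᵀ + Q = [76 36 12; 36 52 55; 12 55 96]
S = H·P̄·Hᵀ + R = [2025 1982; 1982 2294]
K = P̄·Hᵀ·S⁻¹ = [110036/358513 -145706/358513; -30733/358513 -23770/358513; -135312/358513 64085/358513]
x' − x̄ = [34958/21089, 100207/21089, 153343/21089] = K·y
y = (KᵀK)⁻¹·Kᵀ·(x' − x̄) = [-33, -29]
z = y + H·x̄ = [-33, -29] + [34, 31] = [1, 2]

z = [1, 2]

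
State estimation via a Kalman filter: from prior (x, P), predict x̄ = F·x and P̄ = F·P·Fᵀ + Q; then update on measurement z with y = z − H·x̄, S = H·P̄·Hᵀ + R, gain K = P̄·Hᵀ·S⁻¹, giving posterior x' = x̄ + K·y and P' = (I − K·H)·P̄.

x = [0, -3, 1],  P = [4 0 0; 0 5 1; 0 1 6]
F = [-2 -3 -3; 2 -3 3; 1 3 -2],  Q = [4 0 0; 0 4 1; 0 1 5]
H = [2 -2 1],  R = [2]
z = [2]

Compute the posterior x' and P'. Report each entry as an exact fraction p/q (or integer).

x̄ = F·x = [6, 12, -11]
P̄ = F·P·Fᵀ + Q = [137 -25 -20; -25 101 -57; -20 -57 66]
y = z − H·x̄ = [25]
S = H·P̄·Hᵀ + R = [1368]
K = P̄·Hᵀ·S⁻¹ = [2/9; -103/456; 35/342]
x' = x̄ + K·y = [104/9, 2897/456, -2887/342]
P' = (I − K·H)·P̄ = [625/9 131/3 -460/9; 131/3 4743/152 -2893/114; -460/9 -2893/114 8836/171]

x' = [104/9, 2897/456, -2887/342]
P' = [625/9 131/3 -460/9; 131/3 4743/152 -2893/114; -460/9 -2893/114 8836/171]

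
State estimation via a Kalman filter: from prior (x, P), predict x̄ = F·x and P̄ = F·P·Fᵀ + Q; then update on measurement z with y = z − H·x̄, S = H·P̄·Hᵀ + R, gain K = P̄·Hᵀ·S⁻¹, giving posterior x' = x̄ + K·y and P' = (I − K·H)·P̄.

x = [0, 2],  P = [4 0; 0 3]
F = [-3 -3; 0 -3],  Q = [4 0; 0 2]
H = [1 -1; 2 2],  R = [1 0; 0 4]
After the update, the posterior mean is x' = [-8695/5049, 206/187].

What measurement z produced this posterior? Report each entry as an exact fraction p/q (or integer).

z = [-3, -1]

x̄ = F·x = [-6, -6]
P̄ = F·P·Fᵀ + Q = [67 27; 27 29]
S = H·P̄·Hᵀ + R = [43 76; 76 604]
K = P̄·Hᵀ·S⁻¹ = [2468/5049 1261/5049; -90/187 46/187]
x' − x̄ = [21599/5049, 1328/187] = K·y
y = (KᵀK)⁻¹·Kᵀ·(x' − x̄) = [-3, 23]
z = y + H·x̄ = [-3, 23] + [0, -24] = [-3, -1]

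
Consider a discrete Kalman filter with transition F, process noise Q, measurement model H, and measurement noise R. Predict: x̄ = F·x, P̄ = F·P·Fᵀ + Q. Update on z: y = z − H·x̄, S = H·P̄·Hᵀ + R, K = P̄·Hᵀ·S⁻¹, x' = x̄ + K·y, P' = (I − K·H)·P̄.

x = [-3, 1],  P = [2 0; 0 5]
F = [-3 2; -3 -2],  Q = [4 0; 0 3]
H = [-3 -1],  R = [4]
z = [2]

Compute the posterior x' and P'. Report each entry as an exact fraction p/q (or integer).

x' = [-229/137, 469/137]
P' = [1886/411 -5162/411; -5162/411 15626/411]

x̄ = F·x = [11, 7]
P̄ = F·P·Fᵀ + Q = [42 -2; -2 41]
y = z − H·x̄ = [42]
S = H·P̄·Hᵀ + R = [411]
K = P̄·Hᵀ·S⁻¹ = [-124/411; -35/411]
x' = x̄ + K·y = [-229/137, 469/137]
P' = (I − K·H)·P̄ = [1886/411 -5162/411; -5162/411 15626/411]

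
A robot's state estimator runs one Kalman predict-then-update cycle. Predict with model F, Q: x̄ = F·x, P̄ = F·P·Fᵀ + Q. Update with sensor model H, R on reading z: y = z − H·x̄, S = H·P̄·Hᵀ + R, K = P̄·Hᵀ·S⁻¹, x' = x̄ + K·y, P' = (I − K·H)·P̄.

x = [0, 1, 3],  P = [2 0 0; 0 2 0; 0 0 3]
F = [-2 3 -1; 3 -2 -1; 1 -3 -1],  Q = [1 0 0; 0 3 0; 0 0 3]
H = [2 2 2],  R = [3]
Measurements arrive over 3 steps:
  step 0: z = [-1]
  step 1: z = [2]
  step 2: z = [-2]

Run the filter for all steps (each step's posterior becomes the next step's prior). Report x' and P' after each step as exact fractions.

step 0: x̄ = F·x = [0, -5, -6]
step 0: P̄ = F·P·Fᵀ + Q = [30 -21 -19; -21 32 21; -19 21 26]
step 0: y = z − H·x̄ = [21]
step 0: S = H·P̄·Hᵀ + R = [203]
step 0: K = P̄·Hᵀ·S⁻¹ = [-20/203; 64/203; 8/29]
step 0: x' = x̄ + K·y = [-60/29, 47/29, -6/29]
step 0: P' = (I − K·H)·P̄ = [5690/203 -2983/203 -391/29; -2983/203 2400/203 97/29; -391/29 97/29 306/29]
step 1: x̄ = F·x = [267/29, -268/29, -195/29]
step 1: P̄ = F·P·Fᵀ + Q = [67479/203 -83119/203 -60422/203; -83119/203 118495/203 80768/203; -60422/203 80768/203 57487/203]
step 1: y = z − H·x̄ = [450/29]
step 1: S = H·P̄·Hᵀ + R = [67467/29]
step 1: K = P̄·Hᵀ·S⁻¹ = [-7244/22489; 33184/67467; 22238/67467]
step 1: x' = x̄ + K·y = [94647/22489, -36188/22489, -36195/22489]
step 1: P' = (I − K·H)·P̄ = [14329275/157423 -6433411/157423 -7971926/157423; -6433411/157423 9870937/472269 9777728/472269; -7971926/157423 9777728/472269 14371549/472269]
step 2: x̄ = F·x = [-261663/22489, 392512/22489, 239406/22489]
step 2: P̄ = F·P·Fᵀ + Q = [352906867/472269 -539546002/472269 -51151487/67467; -539546002/472269 856370905/472269 79916423/67467; -51151487/67467 79916423/67467 52844848/67467]
step 2: y = z − H·x̄ = [-785488/22489]
step 2: S = H·P̄·Hᵀ + R = [3612652039/472269]
step 2: K = P̄·Hᵀ·S⁻¹ = [-23178704/76864937; 1752479728/3612652039; 1142536976/3612652039]
step 2: x' = x̄ + K·y = [-84757711/76864937, 1843455936/3612652039, -1447752686/3612652039]
step 2: P' = (I − K·H)·P̄ = [3970840983/76864937 -1803973098/76864937 -2201635941/76864937; -1803973098/76864937 47822107819/3612652039 39593347379/3612652039; -2201635941/76864937 39593347379/3612652039 65597347312/3612652039]

step 0: x' = [-60/29, 47/29, -6/29], P' = [5690/203 -2983/203 -391/29; -2983/203 2400/203 97/29; -391/29 97/29 306/29]
step 1: x' = [94647/22489, -36188/22489, -36195/22489], P' = [14329275/157423 -6433411/157423 -7971926/157423; -6433411/157423 9870937/472269 9777728/472269; -7971926/157423 9777728/472269 14371549/472269]
step 2: x' = [-84757711/76864937, 1843455936/3612652039, -1447752686/3612652039], P' = [3970840983/76864937 -1803973098/76864937 -2201635941/76864937; -1803973098/76864937 47822107819/3612652039 39593347379/3612652039; -2201635941/76864937 39593347379/3612652039 65597347312/3612652039]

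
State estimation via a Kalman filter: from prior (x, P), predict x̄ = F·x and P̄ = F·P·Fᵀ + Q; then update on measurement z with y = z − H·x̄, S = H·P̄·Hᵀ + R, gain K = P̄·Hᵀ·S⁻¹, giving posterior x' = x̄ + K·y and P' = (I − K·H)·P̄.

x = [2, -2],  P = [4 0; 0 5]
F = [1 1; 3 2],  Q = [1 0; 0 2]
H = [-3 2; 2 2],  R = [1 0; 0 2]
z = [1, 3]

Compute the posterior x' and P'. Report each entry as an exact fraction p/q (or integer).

x̄ = F·x = [0, 2]
P̄ = F·P·Fᵀ + Q = [10 22; 22 58]
y = z − H·x̄ = [-3, -1]
S = H·P̄·Hᵀ + R = [59 128; 128 450]
K = P̄·Hᵀ·S⁻¹ = [-946/5083 992/5083; 1010/5083 1520/5083]
x' = x̄ + K·y = [142/391, 432/391]
P' = (I − K·H)·P̄ = [586/5083 406/5083; 406/5083 1114/5083]

x' = [142/391, 432/391]
P' = [586/5083 406/5083; 406/5083 1114/5083]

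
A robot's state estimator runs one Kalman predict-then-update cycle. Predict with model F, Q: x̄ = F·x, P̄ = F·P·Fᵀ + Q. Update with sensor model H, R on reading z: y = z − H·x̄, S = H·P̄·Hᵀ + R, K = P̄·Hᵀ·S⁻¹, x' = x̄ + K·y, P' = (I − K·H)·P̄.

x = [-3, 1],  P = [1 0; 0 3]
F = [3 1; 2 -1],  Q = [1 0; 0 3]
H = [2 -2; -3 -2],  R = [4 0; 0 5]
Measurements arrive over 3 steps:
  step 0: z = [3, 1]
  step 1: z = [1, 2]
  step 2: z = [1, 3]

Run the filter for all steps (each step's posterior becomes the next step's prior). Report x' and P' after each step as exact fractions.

step 0: x̄ = F·x = [-8, -7]
step 0: P̄ = F·P·Fᵀ + Q = [13 3; 3 10]
step 0: y = z − H·x̄ = [5, -37]
step 0: S = H·P̄·Hᵀ + R = [72 -32; -32 198]
step 0: K = P̄·Hᵀ·S⁻¹ = [315/1654 -325/1654; -925/3308 -317/1654]
step 0: x' = x̄ + K·y = [184/827, -4323/3308]
step 0: P' = (I − K·H)·P̄ = [577/1654 -53/1654; -53/1654 436/827]
step 1: x̄ = F·x = [-2115/3308, 5795/3308]
step 1: P̄ = F·P·Fᵀ + Q = [7401/1654 2643/1654; 2643/1654 4177/827]
step 1: y = z − H·x̄ = [4782/827, 11861/3308]
step 1: S = H·P̄·Hᵀ + R = [24246/827 -2852/827; -2852/827 140011/1654]
step 1: K = P̄·Hᵀ·S⁻¹ = [355365/2042587 -386553/2042587; -1051835/4085174 -380849/2042587]
step 1: x' = x̄ + K·y = [-1274217/4085174, -828358/2042587]
step 1: P' = (I − K·H)·P̄ = [670845/2042587 -39885/2042587; -39885/2042587 1011950/2042587]
step 2: x̄ = F·x = [-5479367/4085174, -445859/2042587]
step 2: P̄ = F·P·Fᵀ + Q = [8852832/2042587 3053005/2042587; 3053005/2042587 9982631/2042587]
step 2: y = z − H·x̄ = [6630236/2042587, -5966015/4085174]
step 2: S = H·P̄·Hᵀ + R = [59088160/2042587 -7080458/2042587; -7080458/2042587 166455007/2042587]
step 2: K = P̄·Hᵀ·S⁻¹ = [138675515/798447198 -75392737/399223599; -615189245/2395341594 -222637982/1197670797]
step 2: x' = x̄ + K·y = [-66765579/133074533, -311579788/399223599]
step 2: P' = (I − K·H)·P̄ = [43620981/133074533 -7812572/399223599; -7812572/399223599 591751529/1197670797]

step 0: x' = [184/827, -4323/3308], P' = [577/1654 -53/1654; -53/1654 436/827]
step 1: x' = [-1274217/4085174, -828358/2042587], P' = [670845/2042587 -39885/2042587; -39885/2042587 1011950/2042587]
step 2: x' = [-66765579/133074533, -311579788/399223599], P' = [43620981/133074533 -7812572/399223599; -7812572/399223599 591751529/1197670797]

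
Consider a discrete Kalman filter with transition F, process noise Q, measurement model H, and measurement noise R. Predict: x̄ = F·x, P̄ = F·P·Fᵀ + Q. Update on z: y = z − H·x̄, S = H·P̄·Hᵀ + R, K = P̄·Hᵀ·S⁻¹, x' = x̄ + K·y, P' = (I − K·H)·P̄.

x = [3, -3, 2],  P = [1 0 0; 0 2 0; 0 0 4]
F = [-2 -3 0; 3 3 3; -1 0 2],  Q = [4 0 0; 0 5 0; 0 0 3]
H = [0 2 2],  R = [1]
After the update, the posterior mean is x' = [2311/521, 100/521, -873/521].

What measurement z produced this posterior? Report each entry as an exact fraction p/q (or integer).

x̄ = F·x = [3, 6, 1]
P̄ = F·P·Fᵀ + Q = [26 -24 2; -24 68 21; 2 21 20]
S = H·P̄·Hᵀ + R = [521]
K = P̄·Hᵀ·S⁻¹ = [-44/521; 178/521; 82/521]
x' − x̄ = [748/521, -3026/521, -1394/521] = K·y
y = (KᵀK)⁻¹·Kᵀ·(x' − x̄) = [-17]
z = y + H·x̄ = [-17] + [14] = [-3]

z = [-3]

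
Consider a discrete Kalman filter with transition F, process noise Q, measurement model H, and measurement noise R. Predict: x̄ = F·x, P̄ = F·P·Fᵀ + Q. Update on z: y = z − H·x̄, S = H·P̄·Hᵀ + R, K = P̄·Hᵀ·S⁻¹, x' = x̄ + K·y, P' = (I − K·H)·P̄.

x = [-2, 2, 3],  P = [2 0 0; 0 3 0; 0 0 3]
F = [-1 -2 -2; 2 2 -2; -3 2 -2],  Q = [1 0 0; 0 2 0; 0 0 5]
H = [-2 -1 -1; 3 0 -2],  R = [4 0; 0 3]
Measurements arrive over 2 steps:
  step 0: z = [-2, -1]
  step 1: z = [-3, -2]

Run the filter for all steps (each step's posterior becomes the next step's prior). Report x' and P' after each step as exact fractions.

step 0: x̄ = F·x = [-8, -6, 4]
step 0: P̄ = F·P·Fᵀ + Q = [27 -4 6; -4 34 12; 6 12 47]
step 0: y = z − H·x̄ = [-20, 31]
step 0: S = H·P̄·Hᵀ + R = [225 -26; -26 362]
step 0: K = P̄·Hᵀ·S⁻¹ = [-9239/40387 14069/80774; -7346/40387 -4544/40387; -13839/40387 -9473/40387]
step 0: x' = x̄ + K·y = [159507/80774, -236266/40387, 144665/40387]
step 0: P' = (I − K·H)·P̄ = [175369/80774 -259388/40387 120975/40387; -259388/40387 930426/40387 -382266/40387; 120975/40387 -382266/40387 195672/40387]
step 1: x̄ = F·x = [206897/80774, -602355/40387, -2002245/80774]
step 1: P̄ = F·P·Fᵀ + Q = [2041367/80774 -1800007/40387 -5491429/80774; -1800007/40387 4951128/40387 7797139/40387; -5491429/80774 7797139/40387 26235943/80774]
step 1: y = z − H·x̄ = [-3035483/80774, -4786729/80774]
step 1: S = H·P̄·Hᵀ + R = [39449547/80774 76720853/80774; 76720853/80774 189455545/80774]
step 1: K = P̄·Hᵀ·S⁻¹ = [-4500616453/19657886719 3597560554/19657886719; -3032825674/19657886719 -3128576312/19657886719; -6866005959/19657886719 -4373428208/19657886719]
step 1: x' = x̄ + K·y = [6291072474/19657886719, 6186211250/19657886719, 29912528851/19657886719]
step 1: P' = (I − K·H)·P̄ = [13963880386/19657886719 -25474774708/19657886719 15549479748/19657886719; -25474774708/19657886719 96600149706/19657886719 -33519297594/19657886719; 15549479748/19657886719 -33519297594/19657886719 29884361934/19657886719]

step 0: x' = [159507/80774, -236266/40387, 144665/40387], P' = [175369/80774 -259388/40387 120975/40387; -259388/40387 930426/40387 -382266/40387; 120975/40387 -382266/40387 195672/40387]
step 1: x' = [6291072474/19657886719, 6186211250/19657886719, 29912528851/19657886719], P' = [13963880386/19657886719 -25474774708/19657886719 15549479748/19657886719; -25474774708/19657886719 96600149706/19657886719 -33519297594/19657886719; 15549479748/19657886719 -33519297594/19657886719 29884361934/19657886719]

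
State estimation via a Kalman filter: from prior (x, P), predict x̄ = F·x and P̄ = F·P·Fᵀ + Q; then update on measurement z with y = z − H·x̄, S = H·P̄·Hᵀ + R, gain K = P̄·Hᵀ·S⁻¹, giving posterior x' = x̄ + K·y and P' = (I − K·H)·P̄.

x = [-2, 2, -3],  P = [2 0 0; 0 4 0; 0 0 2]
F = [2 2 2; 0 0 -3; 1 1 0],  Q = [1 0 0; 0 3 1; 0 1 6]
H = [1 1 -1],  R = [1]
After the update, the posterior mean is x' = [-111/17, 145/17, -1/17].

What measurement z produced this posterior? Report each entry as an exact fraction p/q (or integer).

x̄ = F·x = [-6, 9, 0]
P̄ = F·P·Fᵀ + Q = [33 -12 12; -12 21 1; 12 1 12]
S = H·P̄·Hᵀ + R = [17]
K = P̄·Hᵀ·S⁻¹ = [9/17; 8/17; 1/17]
x' − x̄ = [-9/17, -8/17, -1/17] = K·y
y = (KᵀK)⁻¹·Kᵀ·(x' − x̄) = [-1]
z = y + H·x̄ = [-1] + [3] = [2]

z = [2]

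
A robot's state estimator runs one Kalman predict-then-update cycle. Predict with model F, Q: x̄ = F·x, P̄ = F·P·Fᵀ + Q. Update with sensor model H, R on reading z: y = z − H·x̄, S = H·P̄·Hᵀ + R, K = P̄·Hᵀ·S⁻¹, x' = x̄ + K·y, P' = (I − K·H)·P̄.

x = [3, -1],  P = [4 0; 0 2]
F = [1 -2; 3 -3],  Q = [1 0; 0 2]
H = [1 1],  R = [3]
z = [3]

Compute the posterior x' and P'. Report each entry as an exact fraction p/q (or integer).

x̄ = F·x = [5, 12]
P̄ = F·P·Fᵀ + Q = [13 24; 24 56]
y = z − H·x̄ = [-14]
S = H·P̄·Hᵀ + R = [120]
K = P̄·Hᵀ·S⁻¹ = [37/120; 2/3]
x' = x̄ + K·y = [41/60, 8/3]
P' = (I − K·H)·P̄ = [191/120 -2/3; -2/3 8/3]

x' = [41/60, 8/3]
P' = [191/120 -2/3; -2/3 8/3]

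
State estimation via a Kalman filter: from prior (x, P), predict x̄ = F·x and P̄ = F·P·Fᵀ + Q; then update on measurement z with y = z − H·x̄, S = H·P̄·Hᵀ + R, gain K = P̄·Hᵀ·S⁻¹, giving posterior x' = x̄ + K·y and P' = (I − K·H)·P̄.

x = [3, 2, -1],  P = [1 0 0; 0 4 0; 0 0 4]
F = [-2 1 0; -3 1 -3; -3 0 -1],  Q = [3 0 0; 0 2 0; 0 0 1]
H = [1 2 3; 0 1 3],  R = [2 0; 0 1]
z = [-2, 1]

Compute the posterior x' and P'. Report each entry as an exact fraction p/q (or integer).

x' = [-28505/5959, 20095/5959, -6155/5959]
P' = [30661/5959 -22772/5959 6585/5959; -22772/5959 29093/5959 -10158/5959; 6585/5959 -10158/5959 4127/5959]

x̄ = F·x = [-4, -4, -8]
P̄ = F·P·Fᵀ + Q = [11 10 6; 10 51 21; 6 21 14]
y = z − H·x̄ = [34, 29]
S = H·P̄·Hᵀ + R = [671 445; 445 304]
K = P̄·Hᵀ·S⁻¹ = [2436/5959 -3017/5959; 2470/5959 -1381/5959; -675/5959 2223/5959]
x' = x̄ + K·y = [-28505/5959, 20095/5959, -6155/5959]
P' = (I − K·H)·P̄ = [30661/5959 -22772/5959 6585/5959; -22772/5959 29093/5959 -10158/5959; 6585/5959 -10158/5959 4127/5959]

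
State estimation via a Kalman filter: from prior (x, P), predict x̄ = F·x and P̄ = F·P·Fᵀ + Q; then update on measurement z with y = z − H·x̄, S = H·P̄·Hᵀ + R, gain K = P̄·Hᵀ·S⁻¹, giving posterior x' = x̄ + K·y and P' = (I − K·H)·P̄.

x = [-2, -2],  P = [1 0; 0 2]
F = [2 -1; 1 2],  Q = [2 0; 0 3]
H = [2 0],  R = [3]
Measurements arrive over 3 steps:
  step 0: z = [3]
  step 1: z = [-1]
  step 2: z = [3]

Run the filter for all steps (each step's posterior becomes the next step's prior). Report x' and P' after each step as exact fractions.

step 0: x' = [6/5, -34/5], P' = [24/35 -6/35; -6/35 404/35]
step 1: x' = [-74/827, -578/2481], P' = [594/827 -778/827; -778/827 52819/2481]
step 2: x' = [63696/43489, -114282/43489], P' = [222735/304423 -327228/304423; -327228/304423 6728411/304423]

step 0: x̄ = F·x = [-2, -6]
step 0: P̄ = F·P·Fᵀ + Q = [8 -2; -2 12]
step 0: y = z − H·x̄ = [7]
step 0: S = H·P̄·Hᵀ + R = [35]
step 0: K = P̄·Hᵀ·S⁻¹ = [16/35; -4/35]
step 0: x' = x̄ + K·y = [6/5, -34/5]
step 0: P' = (I − K·H)·P̄ = [24/35 -6/35; -6/35 404/35]
step 1: x̄ = F·x = [46/5, -62/5]
step 1: P̄ = F·P·Fᵀ + Q = [594/35 -778/35; -778/35 1721/35]
step 1: y = z − H·x̄ = [-97/5]
step 1: S = H·P̄·Hᵀ + R = [2481/35]
step 1: K = P̄·Hᵀ·S⁻¹ = [396/827; -1556/2481]
step 1: x' = x̄ + K·y = [-74/827, -578/2481]
step 1: P' = (I − K·H)·P̄ = [594/827 -778/827; -778/827 52819/2481]
step 2: x̄ = F·x = [134/2481, -1378/2481]
step 2: P̄ = F·P·Fᵀ + Q = [74245/2481 -109076/2481; -109076/2481 211165/2481]
step 2: y = z − H·x̄ = [7175/2481]
step 2: S = H·P̄·Hᵀ + R = [304423/2481]
step 2: K = P̄·Hᵀ·S⁻¹ = [148490/304423; -218152/304423]
step 2: x' = x̄ + K·y = [63696/43489, -114282/43489]
step 2: P' = (I − K·H)·P̄ = [222735/304423 -327228/304423; -327228/304423 6728411/304423]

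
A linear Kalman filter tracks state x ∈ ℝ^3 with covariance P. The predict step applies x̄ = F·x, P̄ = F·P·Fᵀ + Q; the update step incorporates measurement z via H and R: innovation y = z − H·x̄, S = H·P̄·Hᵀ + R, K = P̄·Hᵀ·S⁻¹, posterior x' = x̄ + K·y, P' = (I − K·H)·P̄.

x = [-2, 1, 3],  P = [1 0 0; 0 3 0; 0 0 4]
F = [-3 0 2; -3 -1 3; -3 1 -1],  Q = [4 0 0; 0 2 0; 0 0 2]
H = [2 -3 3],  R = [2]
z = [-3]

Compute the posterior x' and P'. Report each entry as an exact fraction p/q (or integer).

x̄ = F·x = [12, 14, 4]
P̄ = F·P·Fᵀ + Q = [29 33 1; 33 50 -6; 1 -6 18]
y = z − H·x̄ = [3]
S = H·P̄·Hᵀ + R = [454]
K = P̄·Hᵀ·S⁻¹ = [-19/227; -51/227; 37/227]
x' = x̄ + K·y = [2667/227, 3025/227, 1019/227]
P' = (I − K·H)·P̄ = [5861/227 5553/227 1633/227; 5553/227 6148/227 2412/227; 1633/227 2412/227 1348/227]

x' = [2667/227, 3025/227, 1019/227]
P' = [5861/227 5553/227 1633/227; 5553/227 6148/227 2412/227; 1633/227 2412/227 1348/227]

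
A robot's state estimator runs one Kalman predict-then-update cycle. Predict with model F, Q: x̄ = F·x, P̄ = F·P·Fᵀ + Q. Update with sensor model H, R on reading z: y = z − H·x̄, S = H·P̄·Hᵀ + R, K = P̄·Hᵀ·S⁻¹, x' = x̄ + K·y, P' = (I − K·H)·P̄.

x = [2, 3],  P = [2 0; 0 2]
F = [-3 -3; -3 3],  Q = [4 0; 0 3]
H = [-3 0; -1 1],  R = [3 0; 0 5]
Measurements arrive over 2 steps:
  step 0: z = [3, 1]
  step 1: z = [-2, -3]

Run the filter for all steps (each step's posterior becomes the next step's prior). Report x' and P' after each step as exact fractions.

step 0: x' = [-1465/1341, 463/1788], P' = [440/1341 130/447; 130/447 2795/596]
step 1: x' = [897157/1006884, -161225/671256], P' = [158833/503442 59377/335628; 59377/335628 855523/223752]

step 0: x̄ = F·x = [-15, 3]
step 0: P̄ = F·P·Fᵀ + Q = [40 0; 0 39]
step 0: y = z − H·x̄ = [-42, -17]
step 0: S = H·P̄·Hᵀ + R = [363 120; 120 84]
step 0: K = P̄·Hᵀ·S⁻¹ = [-440/1341 -10/1341; -130/447 1573/1788]
step 0: x' = x̄ + K·y = [-1465/1341, 463/1788]
step 0: P' = (I − K·H)·P̄ = [440/1341 130/447; 130/447 2795/596]
step 1: x̄ = F·x = [4471/1788, 7249/1788]
step 1: P̄ = F·P·Fᵀ + Q = [32419/596 -23395/596; -23395/596 25583/596]
step 1: y = z − H·x̄ = [3279/596, -1357/298]
step 1: S = H·P̄·Hᵀ + R = [293559/596 83721/298; 83721/298 26943/149]
step 1: K = P̄·Hᵀ·S⁻¹ = [-158833/503442 -27907/1006884; -59377/335628 489563/671256]
step 1: x' = x̄ + K·y = [897157/1006884, -161225/671256]
step 1: P' = (I − K·H)·P̄ = [158833/503442 59377/335628; 59377/335628 855523/223752]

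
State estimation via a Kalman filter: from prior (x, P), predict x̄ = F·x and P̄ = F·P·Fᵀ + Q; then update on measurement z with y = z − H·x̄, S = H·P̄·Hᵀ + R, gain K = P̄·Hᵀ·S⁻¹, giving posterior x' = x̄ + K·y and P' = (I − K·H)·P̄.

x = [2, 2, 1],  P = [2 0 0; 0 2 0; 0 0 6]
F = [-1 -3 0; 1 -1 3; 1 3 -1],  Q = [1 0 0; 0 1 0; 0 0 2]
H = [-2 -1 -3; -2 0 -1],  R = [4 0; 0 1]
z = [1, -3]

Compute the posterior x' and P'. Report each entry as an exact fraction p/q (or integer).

x' = [750/461, -848/461, -271/461]
P' = [5459/1383 17930/1383 -3352/461; 17930/1383 73304/1383 -12152/461; -3352/461 -12152/461 6576/461]

x̄ = F·x = [-8, 3, 7]
P̄ = F·P·Fᵀ + Q = [21 4 -20; 4 59 -22; -20 -22 28]
y = z − H·x̄ = [9, -12]
S = H·P̄·Hᵀ + R = [43 -6; -6 33]
K = P̄·Hᵀ·S⁻¹ = [110/461 -862/1383; 17/461 596/1383; -218/461 128/461]
x' = x̄ + K·y = [750/461, -848/461, -271/461]
P' = (I − K·H)·P̄ = [5459/1383 17930/1383 -3352/461; 17930/1383 73304/1383 -12152/461; -3352/461 -12152/461 6576/461]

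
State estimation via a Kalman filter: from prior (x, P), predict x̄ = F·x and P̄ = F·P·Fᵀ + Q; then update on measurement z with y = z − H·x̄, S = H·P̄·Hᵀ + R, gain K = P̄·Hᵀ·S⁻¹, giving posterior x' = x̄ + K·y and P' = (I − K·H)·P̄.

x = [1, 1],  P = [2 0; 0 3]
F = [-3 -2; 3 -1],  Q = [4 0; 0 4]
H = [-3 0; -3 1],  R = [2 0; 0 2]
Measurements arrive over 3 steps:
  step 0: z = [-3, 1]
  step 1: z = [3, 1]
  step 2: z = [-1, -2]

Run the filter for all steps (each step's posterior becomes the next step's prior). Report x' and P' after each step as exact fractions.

step 0: x' = [547/648, 6253/1944], P' = [43/216 349/648; 349/648 6379/1944]
step 1: x' = [-1864570/2076421, -2395216/2076421], P' = [367540/2076421 818854/2076421; 818854/2076421 4862228/2076421]
step 2: x' = [263306513/859287190, -570731029/429643595], P' = [75478931/429643595 167083754/429643595; 167083754/429643595 996403746/429643595]

step 0: x̄ = F·x = [-5, 2]
step 0: P̄ = F·P·Fᵀ + Q = [34 -12; -12 25]
step 0: y = z − H·x̄ = [-18, -16]
step 0: S = H·P̄·Hᵀ + R = [308 342; 342 405]
step 0: K = P̄·Hᵀ·S⁻¹ = [-43/144 -19/648; -349/432 1619/1944]
step 0: x' = x̄ + K·y = [547/648, 6253/1944]
step 0: P' = (I − K·H)·P̄ = [43/216 349/648; 349/648 6379/1944]
step 1: x̄ = F·x = [-17429/1944, -665/972]
step 1: P̄ = F·P·Fᵀ + Q = [49339/1944 3067/972; 3067/972 2839/486]
step 1: y = z − H·x̄ = [-15485/648, -49013/1944]
step 1: S = H·P̄·Hᵀ + R = [49771/216 141883/648; 141883/648 422491/1944]
step 1: K = P̄·Hᵀ·S⁻¹ = [-551310/2076421 -141883/2076421; -1228281/2076421 1202833/2076421]
step 1: x' = x̄ + K·y = [-1864570/2076421, -2395216/2076421]
step 1: P' = (I − K·H)·P̄ = [367540/2076421 818854/2076421; 818854/2076421 4862228/2076421]
step 2: x̄ = F·x = [10384142/2076421, -3198494/2076421]
step 2: P̄ = F·P·Fᵀ + Q = [40888704/2076421 3960034/2076421; 3960034/2076421 11562648/2076421]
step 2: y = z − H·x̄ = [29076005/2076421, 30198078/2076421]
step 2: S = H·P̄·Hᵀ + R = [372151178/2076421 356118234/2076421; 356118234/2076421 359953622/2076421]
step 2: K = P̄·Hᵀ·S⁻¹ = [-226436793/859287190 -59353039/859287190; -250625631/429643595 247576242/429643595]
step 2: x' = x̄ + K·y = [263306513/859287190, -570731029/429643595]
step 2: P' = (I − K·H)·P̄ = [75478931/429643595 167083754/429643595; 167083754/429643595 996403746/429643595]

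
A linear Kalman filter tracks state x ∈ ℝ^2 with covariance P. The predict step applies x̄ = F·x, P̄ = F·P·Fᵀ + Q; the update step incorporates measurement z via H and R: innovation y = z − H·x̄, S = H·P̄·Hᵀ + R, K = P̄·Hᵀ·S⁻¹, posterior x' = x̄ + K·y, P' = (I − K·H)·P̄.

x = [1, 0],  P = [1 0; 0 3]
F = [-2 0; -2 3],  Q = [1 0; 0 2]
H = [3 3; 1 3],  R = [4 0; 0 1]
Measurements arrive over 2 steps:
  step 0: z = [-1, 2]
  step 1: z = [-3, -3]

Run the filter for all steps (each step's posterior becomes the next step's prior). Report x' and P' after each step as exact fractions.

step 0: x̄ = F·x = [-2, -2]
step 0: P̄ = F·P·Fᵀ + Q = [5 4; 4 33]
step 0: y = z − H·x̄ = [11, 10]
step 0: S = H·P̄·Hᵀ + R = [418 360; 360 327]
step 0: K = P̄·Hᵀ·S⁻¹ = [903/2362 -1307/3543; -261/2362 1547/3543]
step 0: x' = x̄ + K·y = [-10513/7086, 8155/7086]
step 0: P' = (I − K·H)·P̄ = [6725/7086 -3113/7086; -3113/7086 2069/7086]
step 1: x̄ = F·x = [10513/3543, 45491/7086]
step 1: P̄ = F·P·Fᵀ + Q = [16993/3543 22789/3543; 22789/3543 97049/7086]
step 1: y = z − H·x̄ = [-73603/2362, -178757/7086]
step 1: S = H·P̄·Hᵀ + R = [676021/2362 507445/2362; 507445/2362 1187981/7086]
step 1: K = P̄·Hᵀ·S⁻¹ = [3340182/12954623 -2418610/12954623; -605949/12954623 4448390/12954623]
step 1: x' = x̄ + K·y = [-420995/1177693, -924526/1177693]
step 1: P' = (I − K·H)·P̄ = [7889669/12954623 -3436093/12954623; -3436093/12954623 2628161/12954623]

step 0: x' = [-10513/7086, 8155/7086], P' = [6725/7086 -3113/7086; -3113/7086 2069/7086]
step 1: x' = [-420995/1177693, -924526/1177693], P' = [7889669/12954623 -3436093/12954623; -3436093/12954623 2628161/12954623]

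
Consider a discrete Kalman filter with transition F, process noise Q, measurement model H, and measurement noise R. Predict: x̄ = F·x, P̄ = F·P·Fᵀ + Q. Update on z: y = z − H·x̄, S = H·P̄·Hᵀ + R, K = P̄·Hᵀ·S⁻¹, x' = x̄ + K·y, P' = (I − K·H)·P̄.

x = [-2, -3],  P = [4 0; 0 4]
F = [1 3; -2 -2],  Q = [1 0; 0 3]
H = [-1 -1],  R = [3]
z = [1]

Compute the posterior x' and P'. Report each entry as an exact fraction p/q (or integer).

x̄ = F·x = [-11, 10]
P̄ = F·P·Fᵀ + Q = [41 -32; -32 35]
y = z − H·x̄ = [0]
S = H·P̄·Hᵀ + R = [15]
K = P̄·Hᵀ·S⁻¹ = [-3/5; -1/5]
x' = x̄ + K·y = [-11, 10]
P' = (I − K·H)·P̄ = [178/5 -169/5; -169/5 172/5]

x' = [-11, 10]
P' = [178/5 -169/5; -169/5 172/5]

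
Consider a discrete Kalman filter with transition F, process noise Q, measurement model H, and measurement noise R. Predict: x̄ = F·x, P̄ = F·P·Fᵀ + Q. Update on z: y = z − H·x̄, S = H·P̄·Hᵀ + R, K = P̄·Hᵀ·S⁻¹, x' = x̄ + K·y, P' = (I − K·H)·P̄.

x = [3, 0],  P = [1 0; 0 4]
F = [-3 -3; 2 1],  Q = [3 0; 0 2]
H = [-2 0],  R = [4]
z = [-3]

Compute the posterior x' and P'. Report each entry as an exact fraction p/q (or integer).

x' = [9/7, 15/7]
P' = [48/49 -18/49; -18/49 166/49]

x̄ = F·x = [-9, 6]
P̄ = F·P·Fᵀ + Q = [48 -18; -18 10]
y = z − H·x̄ = [-21]
S = H·P̄·Hᵀ + R = [196]
K = P̄·Hᵀ·S⁻¹ = [-24/49; 9/49]
x' = x̄ + K·y = [9/7, 15/7]
P' = (I − K·H)·P̄ = [48/49 -18/49; -18/49 166/49]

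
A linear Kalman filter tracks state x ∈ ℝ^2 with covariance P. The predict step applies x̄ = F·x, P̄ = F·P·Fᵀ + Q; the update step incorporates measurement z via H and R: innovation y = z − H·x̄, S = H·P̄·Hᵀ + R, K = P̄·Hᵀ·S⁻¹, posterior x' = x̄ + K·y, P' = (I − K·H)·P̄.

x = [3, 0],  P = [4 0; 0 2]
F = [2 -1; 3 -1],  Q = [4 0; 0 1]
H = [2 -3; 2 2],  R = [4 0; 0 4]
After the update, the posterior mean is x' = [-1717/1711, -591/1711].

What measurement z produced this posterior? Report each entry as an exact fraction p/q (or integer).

z = [-1, -3]

x̄ = F·x = [6, 9]
P̄ = F·P·Fᵀ + Q = [22 26; 26 39]
S = H·P̄·Hᵀ + R = [131 -198; -198 456]
K = P̄·Hᵀ·S⁻¹ = [292/1711 487/1711; -325/1711 1040/5133]
x' − x̄ = [-11983/1711, -15990/1711] = K·y
y = (KᵀK)⁻¹·Kᵀ·(x' − x̄) = [14, -33]
z = y + H·x̄ = [14, -33] + [-15, 30] = [-1, -3]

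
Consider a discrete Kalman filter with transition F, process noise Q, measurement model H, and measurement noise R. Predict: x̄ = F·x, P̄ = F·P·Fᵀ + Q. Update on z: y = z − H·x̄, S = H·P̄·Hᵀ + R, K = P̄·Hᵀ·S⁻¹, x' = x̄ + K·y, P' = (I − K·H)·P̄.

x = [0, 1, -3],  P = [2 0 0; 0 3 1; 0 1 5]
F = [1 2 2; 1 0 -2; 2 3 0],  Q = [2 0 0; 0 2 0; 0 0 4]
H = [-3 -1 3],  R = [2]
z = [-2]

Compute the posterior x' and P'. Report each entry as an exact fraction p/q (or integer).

x' = [-154/149, 282/149, -148/149]
P' = [5880/149 -2342/149 5082/149; -2342/149 2280/149 -1558/149; 5082/149 -1558/149 4586/149]

x̄ = F·x = [-4, 6, 3]
P̄ = F·P·Fᵀ + Q = [44 -22 28; -22 24 -2; 28 -2 39]
y = z − H·x̄ = [-17]
S = H·P̄·Hᵀ + R = [149]
K = P̄·Hᵀ·S⁻¹ = [-26/149; 36/149; 35/149]
x' = x̄ + K·y = [-154/149, 282/149, -148/149]
P' = (I − K·H)·P̄ = [5880/149 -2342/149 5082/149; -2342/149 2280/149 -1558/149; 5082/149 -1558/149 4586/149]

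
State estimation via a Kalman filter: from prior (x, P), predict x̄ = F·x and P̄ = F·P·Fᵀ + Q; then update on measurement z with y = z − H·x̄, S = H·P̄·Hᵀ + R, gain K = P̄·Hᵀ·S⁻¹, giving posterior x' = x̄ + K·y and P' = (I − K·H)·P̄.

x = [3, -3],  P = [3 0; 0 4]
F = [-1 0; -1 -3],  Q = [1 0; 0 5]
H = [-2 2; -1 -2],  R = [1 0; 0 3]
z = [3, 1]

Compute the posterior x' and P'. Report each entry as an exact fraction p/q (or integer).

x̄ = F·x = [-3, 6]
P̄ = F·P·Fᵀ + Q = [4 3; 3 44]
y = z − H·x̄ = [-15, 10]
S = H·P̄·Hᵀ + R = [169 -162; -162 195]
K = P̄·Hᵀ·S⁻¹ = [-670/2237 -2014/6711; 416/2237 -2095/6711]
x' = x̄ + K·y = [-10123/6711, 596/6711]
P' = (I − K·H)·P̄ = [2684/6711 1679/6711; 1679/6711 2303/6711]

x' = [-10123/6711, 596/6711]
P' = [2684/6711 1679/6711; 1679/6711 2303/6711]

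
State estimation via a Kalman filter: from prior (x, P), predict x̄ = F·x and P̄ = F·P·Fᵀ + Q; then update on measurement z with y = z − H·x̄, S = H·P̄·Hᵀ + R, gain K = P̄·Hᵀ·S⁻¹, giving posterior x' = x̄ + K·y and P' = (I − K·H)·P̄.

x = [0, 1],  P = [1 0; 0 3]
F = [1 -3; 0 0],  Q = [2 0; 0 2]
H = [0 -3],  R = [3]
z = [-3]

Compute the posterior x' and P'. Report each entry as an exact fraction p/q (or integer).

x' = [-3, 6/7]
P' = [30 0; 0 2/7]

x̄ = F·x = [-3, 0]
P̄ = F·P·Fᵀ + Q = [30 0; 0 2]
y = z − H·x̄ = [-3]
S = H·P̄·Hᵀ + R = [21]
K = P̄·Hᵀ·S⁻¹ = [0; -2/7]
x' = x̄ + K·y = [-3, 6/7]
P' = (I − K·H)·P̄ = [30 0; 0 2/7]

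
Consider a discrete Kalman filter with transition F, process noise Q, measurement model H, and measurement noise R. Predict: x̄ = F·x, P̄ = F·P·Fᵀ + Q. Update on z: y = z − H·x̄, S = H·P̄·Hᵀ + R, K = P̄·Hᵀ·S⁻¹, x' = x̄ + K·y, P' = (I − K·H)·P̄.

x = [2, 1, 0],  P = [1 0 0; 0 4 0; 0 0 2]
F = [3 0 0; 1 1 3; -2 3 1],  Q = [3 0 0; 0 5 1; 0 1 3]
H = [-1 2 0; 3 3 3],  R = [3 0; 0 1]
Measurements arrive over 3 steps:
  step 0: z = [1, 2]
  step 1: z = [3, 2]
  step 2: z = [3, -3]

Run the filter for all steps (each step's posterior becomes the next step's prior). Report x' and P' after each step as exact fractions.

step 0: x̄ = F·x = [6, 3, -1]
step 0: P̄ = F·P·Fᵀ + Q = [12 3 -6; 3 28 17; -6 17 45]
step 0: y = z − H·x̄ = [1, -22]
step 0: S = H·P̄·Hᵀ + R = [115 261; 261 1018]
step 0: K = P̄·Hᵀ·S⁻¹ = [-13155/48949 4671/48949; 16370/48949 2727/48949; -3128/48949 8880/48949]
step 0: x' = x̄ + K·y = [177777/48949, 103223/48949, -247437/48949]
step 0: P' = (I − K·H)·P̄ = [382341/48949 171438/48949 -552222/48949; 171438/48949 110274/48949 -280803/48949; -552222/48949 -280803/48949 835985/48949]
step 1: x̄ = F·x = [533331/48949, -14881/1579, -9462/1579]
step 1: P̄ = F·P·Fᵀ + Q = [3587916/48949 -106731/1579 -77670/1579; -106731/1579 116321/1579 72502/1579; -77670/1579 72502/1579 63596/1579]
step 1: y = z − H·x̄ = [1602800/48949, 761804/48949]
step 1: S = H·P̄·Hᵀ + R = [31393211/48949 21654657/48949; 21654657/48949 20097394/48949]
step 1: K = P̄·Hᵀ·S⁻¹ = [-1365133143/3309517265 419378679/3309517265; 188409194/661903453 48434265/661903453; 430305392/3309517265 431158014/3309517265]
step 1: x' = x̄ + K·y = [-2114096181/3309517265, 685127973/661903453, 968296774/3309517265]
step 1: P' = (I − K·H)·P̄ = [12681009789/3309517265 858561036/661903453 -16834022076/3309517265; 858561036/661903453 711894309/661903453 -1554310590/661903453; -16834022076/3309517265 -1554310590/661903453 24749294364/3309517265]
step 2: x̄ = F·x = [-6342288543/3309517265, 4216434006/3309517265, 15473408731/3309517265]
step 2: P̄ = F·P·Fᵀ + Q = [124057639896/3309517265 -100584753777/3309517265 -87952878342/3309517265; -100584753777/3309517265 116483877139/3309517265 73621181474/3309517265; -87952878342/3309517265 73621181474/3309517265 86630237664/3309517265]
step 2: y = z − H·x̄ = [-969320952/661903453, -49971214377/3309517265]
step 2: S = H·P̄·Hᵀ + R = [200452143071/661903453 146112361137/661903453; 146112361137/661903453 879359197946/3309517265]
step 2: K = P̄·Hᵀ·S⁻¹ = [-43713814825779/105038469065557 13210761329667/105038469065557; 29343288322970/105038469065557 7701223373361/105038469065557; 14614047104704/105038469065557 13766751413706/105038469065557]
step 2: x' = x̄ + K·y = [-336749559880158/105038469065557, -25431815388747/105038469065557, 261830744037581/105038469065557]
step 2: P' = (I − K·H)·P̄ = [413774736421233/105038469065557 141316645971948/105038469065557 -550687795283292/105038469065557; 141316645971948/105038469065557 114673255470429/105038469065557 -253422826984590/105038469065557; -550687795283292/105038469065557 -253422826984590/105038469065557 808699539405784/105038469065557]

step 0: x' = [177777/48949, 103223/48949, -247437/48949], P' = [382341/48949 171438/48949 -552222/48949; 171438/48949 110274/48949 -280803/48949; -552222/48949 -280803/48949 835985/48949]
step 1: x' = [-2114096181/3309517265, 685127973/661903453, 968296774/3309517265], P' = [12681009789/3309517265 858561036/661903453 -16834022076/3309517265; 858561036/661903453 711894309/661903453 -1554310590/661903453; -16834022076/3309517265 -1554310590/661903453 24749294364/3309517265]
step 2: x' = [-336749559880158/105038469065557, -25431815388747/105038469065557, 261830744037581/105038469065557], P' = [413774736421233/105038469065557 141316645971948/105038469065557 -550687795283292/105038469065557; 141316645971948/105038469065557 114673255470429/105038469065557 -253422826984590/105038469065557; -550687795283292/105038469065557 -253422826984590/105038469065557 808699539405784/105038469065557]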